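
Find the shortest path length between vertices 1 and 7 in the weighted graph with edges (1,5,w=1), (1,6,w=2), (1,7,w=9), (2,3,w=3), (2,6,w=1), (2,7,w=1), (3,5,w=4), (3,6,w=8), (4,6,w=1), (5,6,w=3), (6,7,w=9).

Step 1: Build adjacency list with weights:
  1: 5(w=1), 6(w=2), 7(w=9)
  2: 3(w=3), 6(w=1), 7(w=1)
  3: 2(w=3), 5(w=4), 6(w=8)
  4: 6(w=1)
  5: 1(w=1), 3(w=4), 6(w=3)
  6: 1(w=2), 2(w=1), 3(w=8), 4(w=1), 5(w=3), 7(w=9)
  7: 1(w=9), 2(w=1), 6(w=9)

Step 2: Apply Dijkstra's algorithm from vertex 1:
  Visit vertex 1 (distance=0)
    Update dist[5] = 1
    Update dist[6] = 2
    Update dist[7] = 9
  Visit vertex 5 (distance=1)
    Update dist[3] = 5
  Visit vertex 6 (distance=2)
    Update dist[2] = 3
    Update dist[4] = 3
  Visit vertex 2 (distance=3)
    Update dist[7] = 4
  Visit vertex 4 (distance=3)
  Visit vertex 7 (distance=4)

Step 3: Shortest path: 1 -> 6 -> 2 -> 7
Total weight: 2 + 1 + 1 = 4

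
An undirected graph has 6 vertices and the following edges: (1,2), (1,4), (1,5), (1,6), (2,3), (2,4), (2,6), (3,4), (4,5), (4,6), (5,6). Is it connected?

Step 1: Build adjacency list from edges:
  1: 2, 4, 5, 6
  2: 1, 3, 4, 6
  3: 2, 4
  4: 1, 2, 3, 5, 6
  5: 1, 4, 6
  6: 1, 2, 4, 5

Step 2: Run BFS/DFS from vertex 1:
  Visited: {1, 2, 4, 5, 6, 3}
  Reached 6 of 6 vertices

Step 3: All 6 vertices reached from vertex 1, so the graph is connected.
Answer: Yes, the graph is connected.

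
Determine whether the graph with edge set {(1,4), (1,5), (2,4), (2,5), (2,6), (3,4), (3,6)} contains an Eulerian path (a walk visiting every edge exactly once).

Step 1: Find the degree of each vertex:
  deg(1) = 2
  deg(2) = 3
  deg(3) = 2
  deg(4) = 3
  deg(5) = 2
  deg(6) = 2

Step 2: Count vertices with odd degree:
  Odd-degree vertices: 2, 4 (2 total)

Step 3: Apply Euler's theorem:
  - Eulerian circuit exists iff graph is connected and all vertices have even degree
  - Eulerian path exists iff graph is connected and has 0 or 2 odd-degree vertices

Graph is connected with exactly 2 odd-degree vertices (2, 4).
Eulerian path exists (starting and ending at the odd-degree vertices), but no Eulerian circuit.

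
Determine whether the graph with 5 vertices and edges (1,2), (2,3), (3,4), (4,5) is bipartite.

Step 1: Attempt 2-coloring using BFS:
  Start at vertex 1, assign color 0
  Color vertex 2 with color 1 (neighbor of 1)
  Color vertex 3 with color 0 (neighbor of 2)
  Color vertex 4 with color 1 (neighbor of 3)
  Color vertex 5 with color 0 (neighbor of 4)

Step 2: 2-coloring succeeded. No conflicts found.
  Set A (color 0): {1, 3, 5}
  Set B (color 1): {2, 4}

The graph is bipartite with partition {1, 3, 5}, {2, 4}.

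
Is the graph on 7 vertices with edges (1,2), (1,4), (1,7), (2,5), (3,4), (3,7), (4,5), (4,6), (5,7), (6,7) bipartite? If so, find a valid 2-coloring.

Step 1: Attempt 2-coloring using BFS:
  Start at vertex 1, assign color 0
  Color vertex 2 with color 1 (neighbor of 1)
  Color vertex 4 with color 1 (neighbor of 1)
  Color vertex 7 with color 1 (neighbor of 1)
  Color vertex 5 with color 0 (neighbor of 2)
  Color vertex 3 with color 0 (neighbor of 4)
  Color vertex 6 with color 0 (neighbor of 4)

Step 2: 2-coloring succeeded. No conflicts found.
  Set A (color 0): {1, 3, 5, 6}
  Set B (color 1): {2, 4, 7}

The graph is bipartite with partition {1, 3, 5, 6}, {2, 4, 7}.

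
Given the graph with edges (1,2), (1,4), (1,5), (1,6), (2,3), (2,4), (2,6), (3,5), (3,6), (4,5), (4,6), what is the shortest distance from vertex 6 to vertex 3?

Step 1: Build adjacency list:
  1: 2, 4, 5, 6
  2: 1, 3, 4, 6
  3: 2, 5, 6
  4: 1, 2, 5, 6
  5: 1, 3, 4
  6: 1, 2, 3, 4

Step 2: BFS from vertex 6 to find shortest path to 3:
  vertex 1 reached at distance 1
  vertex 2 reached at distance 1
  vertex 3 reached at distance 1

Step 3: Shortest path: 6 -> 3
Path length: 1 edge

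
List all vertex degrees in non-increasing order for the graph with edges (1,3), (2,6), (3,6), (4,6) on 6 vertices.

Step 1: Count edges incident to each vertex:
  deg(1) = 1 (neighbors: 3)
  deg(2) = 1 (neighbors: 6)
  deg(3) = 2 (neighbors: 1, 6)
  deg(4) = 1 (neighbors: 6)
  deg(5) = 0 (neighbors: none)
  deg(6) = 3 (neighbors: 2, 3, 4)

Step 2: Sort degrees in non-increasing order:
  Degrees: [1, 1, 2, 1, 0, 3] -> sorted: [3, 2, 1, 1, 1, 0]

Degree sequence: [3, 2, 1, 1, 1, 0]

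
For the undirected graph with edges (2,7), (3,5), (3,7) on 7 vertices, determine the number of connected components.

Step 1: Build adjacency list from edges:
  1: (none)
  2: 7
  3: 5, 7
  4: (none)
  5: 3
  6: (none)
  7: 2, 3

Step 2: Run BFS/DFS from vertex 1:
  Visited: {1}
  Reached 1 of 7 vertices

Step 3: Only 1 of 7 vertices reached. Graph is disconnected.
Connected components: {1}, {2, 3, 5, 7}, {4}, {6}
Number of connected components: 4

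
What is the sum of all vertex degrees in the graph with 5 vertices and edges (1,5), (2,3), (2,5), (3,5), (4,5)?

Step 1: Count edges incident to each vertex:
  deg(1) = 1 (neighbors: 5)
  deg(2) = 2 (neighbors: 3, 5)
  deg(3) = 2 (neighbors: 2, 5)
  deg(4) = 1 (neighbors: 5)
  deg(5) = 4 (neighbors: 1, 2, 3, 4)

Step 2: Sum all degrees:
  1 + 2 + 2 + 1 + 4 = 10

Verification: sum of degrees = 2 * |E| = 2 * 5 = 10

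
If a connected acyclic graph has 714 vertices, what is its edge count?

A tree on n vertices always has exactly n - 1 edges.
For n = 714: edges = 714 - 1 = 713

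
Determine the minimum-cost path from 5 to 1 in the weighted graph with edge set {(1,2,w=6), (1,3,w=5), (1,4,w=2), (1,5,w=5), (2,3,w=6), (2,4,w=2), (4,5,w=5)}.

Step 1: Build adjacency list with weights:
  1: 2(w=6), 3(w=5), 4(w=2), 5(w=5)
  2: 1(w=6), 3(w=6), 4(w=2)
  3: 1(w=5), 2(w=6)
  4: 1(w=2), 2(w=2), 5(w=5)
  5: 1(w=5), 4(w=5)

Step 2: Apply Dijkstra's algorithm from vertex 5:
  Visit vertex 5 (distance=0)
    Update dist[1] = 5
    Update dist[4] = 5
  Visit vertex 1 (distance=5)
    Update dist[2] = 11
    Update dist[3] = 10

Step 3: Shortest path: 5 -> 1
Total weight: 5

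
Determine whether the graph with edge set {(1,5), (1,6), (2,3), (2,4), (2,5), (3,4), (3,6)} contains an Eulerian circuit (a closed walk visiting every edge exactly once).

Step 1: Find the degree of each vertex:
  deg(1) = 2
  deg(2) = 3
  deg(3) = 3
  deg(4) = 2
  deg(5) = 2
  deg(6) = 2

Step 2: Count vertices with odd degree:
  Odd-degree vertices: 2, 3 (2 total)

Step 3: Apply Euler's theorem:
  - Eulerian circuit exists iff graph is connected and all vertices have even degree
  - Eulerian path exists iff graph is connected and has 0 or 2 odd-degree vertices

Graph is connected with exactly 2 odd-degree vertices (2, 3).
Eulerian path exists (starting and ending at the odd-degree vertices), but no Eulerian circuit.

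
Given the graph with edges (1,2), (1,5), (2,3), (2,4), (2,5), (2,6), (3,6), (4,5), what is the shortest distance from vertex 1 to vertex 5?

Step 1: Build adjacency list:
  1: 2, 5
  2: 1, 3, 4, 5, 6
  3: 2, 6
  4: 2, 5
  5: 1, 2, 4
  6: 2, 3

Step 2: BFS from vertex 1 to find shortest path to 5:
  vertex 2 reached at distance 1
  vertex 5 reached at distance 1

Step 3: Shortest path: 1 -> 5
Path length: 1 edge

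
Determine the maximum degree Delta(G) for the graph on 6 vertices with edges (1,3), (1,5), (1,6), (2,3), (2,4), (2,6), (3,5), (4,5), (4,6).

Step 1: Count edges incident to each vertex:
  deg(1) = 3 (neighbors: 3, 5, 6)
  deg(2) = 3 (neighbors: 3, 4, 6)
  deg(3) = 3 (neighbors: 1, 2, 5)
  deg(4) = 3 (neighbors: 2, 5, 6)
  deg(5) = 3 (neighbors: 1, 3, 4)
  deg(6) = 3 (neighbors: 1, 2, 4)

Step 2: Find maximum:
  max(3, 3, 3, 3, 3, 3) = 3 (vertex 1)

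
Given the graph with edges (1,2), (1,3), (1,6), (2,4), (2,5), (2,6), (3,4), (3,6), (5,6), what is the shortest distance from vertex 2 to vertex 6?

Step 1: Build adjacency list:
  1: 2, 3, 6
  2: 1, 4, 5, 6
  3: 1, 4, 6
  4: 2, 3
  5: 2, 6
  6: 1, 2, 3, 5

Step 2: BFS from vertex 2 to find shortest path to 6:
  vertex 1 reached at distance 1
  vertex 4 reached at distance 1
  vertex 5 reached at distance 1
  vertex 6 reached at distance 1

Step 3: Shortest path: 2 -> 6
Path length: 1 edge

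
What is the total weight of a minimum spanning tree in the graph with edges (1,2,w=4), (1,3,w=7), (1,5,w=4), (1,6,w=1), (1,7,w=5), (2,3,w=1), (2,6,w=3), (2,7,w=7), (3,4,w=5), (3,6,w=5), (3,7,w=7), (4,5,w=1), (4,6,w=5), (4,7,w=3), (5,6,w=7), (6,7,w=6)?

Apply Kruskal's algorithm (sort edges by weight, add if no cycle):

Sorted edges by weight:
  (1,6) w=1
  (2,3) w=1
  (4,5) w=1
  (2,6) w=3
  (4,7) w=3
  (1,2) w=4
  (1,5) w=4
  (1,7) w=5
  (3,4) w=5
  (3,6) w=5
  (4,6) w=5
  (6,7) w=6
  (1,3) w=7
  (2,7) w=7
  (3,7) w=7
  (5,6) w=7

Add edge (1,6) w=1 -- no cycle. Running total: 1
Add edge (2,3) w=1 -- no cycle. Running total: 2
Add edge (4,5) w=1 -- no cycle. Running total: 3
Add edge (2,6) w=3 -- no cycle. Running total: 6
Add edge (4,7) w=3 -- no cycle. Running total: 9
Skip edge (1,2) w=4 -- would create cycle
Add edge (1,5) w=4 -- no cycle. Running total: 13

MST edges: (1,6,w=1), (2,3,w=1), (4,5,w=1), (2,6,w=3), (4,7,w=3), (1,5,w=4)
Total MST weight: 1 + 1 + 1 + 3 + 3 + 4 = 13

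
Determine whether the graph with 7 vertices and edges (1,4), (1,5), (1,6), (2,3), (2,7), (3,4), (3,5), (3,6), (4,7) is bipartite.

Step 1: Attempt 2-coloring using BFS:
  Start at vertex 1, assign color 0
  Color vertex 4 with color 1 (neighbor of 1)
  Color vertex 5 with color 1 (neighbor of 1)
  Color vertex 6 with color 1 (neighbor of 1)
  Color vertex 3 with color 0 (neighbor of 4)
  Color vertex 7 with color 0 (neighbor of 4)
  Color vertex 2 with color 1 (neighbor of 3)

Step 2: 2-coloring succeeded. No conflicts found.
  Set A (color 0): {1, 3, 7}
  Set B (color 1): {2, 4, 5, 6}

The graph is bipartite with partition {1, 3, 7}, {2, 4, 5, 6}.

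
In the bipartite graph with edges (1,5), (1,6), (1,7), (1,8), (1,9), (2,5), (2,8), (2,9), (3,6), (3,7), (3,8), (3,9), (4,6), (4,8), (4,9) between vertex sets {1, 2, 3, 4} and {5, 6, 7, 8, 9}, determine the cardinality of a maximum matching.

Step 1: List the neighbors of each left vertex:
  1: 5, 6, 7, 8, 9
  2: 5, 8, 9
  3: 6, 7, 8, 9
  4: 6, 8, 9

Step 2: Greedily match left vertices, then look for augmenting paths:
  Match 1 -- 5
  Match 2 -- 8
  Match 3 -- 6
  Match 4 -- 9
  No augmenting path remains.

Step 3: Verify this is maximum:
  Matching size 4 = min(|L|, |R|) = min(4, 5), which is an upper bound, so this matching is maximum.

Maximum matching: {(1,5), (2,8), (3,6), (4,9)}
Size: 4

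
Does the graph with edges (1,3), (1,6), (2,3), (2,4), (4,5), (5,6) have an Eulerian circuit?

Step 1: Find the degree of each vertex:
  deg(1) = 2
  deg(2) = 2
  deg(3) = 2
  deg(4) = 2
  deg(5) = 2
  deg(6) = 2

Step 2: Count vertices with odd degree:
  All vertices have even degree (0 odd-degree vertices)

Step 3: Apply Euler's theorem:
  - Eulerian circuit exists iff graph is connected and all vertices have even degree
  - Eulerian path exists iff graph is connected and has 0 or 2 odd-degree vertices

Graph is connected with 0 odd-degree vertices.
Both Eulerian circuit and Eulerian path exist.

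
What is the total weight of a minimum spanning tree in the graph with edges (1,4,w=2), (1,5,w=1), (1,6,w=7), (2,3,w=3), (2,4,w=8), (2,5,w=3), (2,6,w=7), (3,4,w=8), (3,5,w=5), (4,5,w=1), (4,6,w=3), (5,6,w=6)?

Apply Kruskal's algorithm (sort edges by weight, add if no cycle):

Sorted edges by weight:
  (1,5) w=1
  (4,5) w=1
  (1,4) w=2
  (2,3) w=3
  (2,5) w=3
  (4,6) w=3
  (3,5) w=5
  (5,6) w=6
  (1,6) w=7
  (2,6) w=7
  (2,4) w=8
  (3,4) w=8

Add edge (1,5) w=1 -- no cycle. Running total: 1
Add edge (4,5) w=1 -- no cycle. Running total: 2
Skip edge (1,4) w=2 -- would create cycle
Add edge (2,3) w=3 -- no cycle. Running total: 5
Add edge (2,5) w=3 -- no cycle. Running total: 8
Add edge (4,6) w=3 -- no cycle. Running total: 11

MST edges: (1,5,w=1), (4,5,w=1), (2,3,w=3), (2,5,w=3), (4,6,w=3)
Total MST weight: 1 + 1 + 3 + 3 + 3 = 11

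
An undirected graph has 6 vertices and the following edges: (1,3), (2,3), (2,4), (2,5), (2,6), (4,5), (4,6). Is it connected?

Step 1: Build adjacency list from edges:
  1: 3
  2: 3, 4, 5, 6
  3: 1, 2
  4: 2, 5, 6
  5: 2, 4
  6: 2, 4

Step 2: Run BFS/DFS from vertex 1:
  Visited: {1, 3, 2, 4, 5, 6}
  Reached 6 of 6 vertices

Step 3: All 6 vertices reached from vertex 1, so the graph is connected.
Answer: Yes, the graph is connected.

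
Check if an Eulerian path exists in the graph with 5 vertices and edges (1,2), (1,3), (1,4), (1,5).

Step 1: Find the degree of each vertex:
  deg(1) = 4
  deg(2) = 1
  deg(3) = 1
  deg(4) = 1
  deg(5) = 1

Step 2: Count vertices with odd degree:
  Odd-degree vertices: 2, 3, 4, 5 (4 total)

Step 3: Apply Euler's theorem:
  - Eulerian circuit exists iff graph is connected and all vertices have even degree
  - Eulerian path exists iff graph is connected and has 0 or 2 odd-degree vertices

Graph has 4 odd-degree vertices (need 0 or 2).
Neither Eulerian path nor Eulerian circuit exists.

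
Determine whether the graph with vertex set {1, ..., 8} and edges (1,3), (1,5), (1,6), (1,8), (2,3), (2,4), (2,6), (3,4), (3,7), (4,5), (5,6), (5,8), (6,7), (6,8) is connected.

Step 1: Build adjacency list from edges:
  1: 3, 5, 6, 8
  2: 3, 4, 6
  3: 1, 2, 4, 7
  4: 2, 3, 5
  5: 1, 4, 6, 8
  6: 1, 2, 5, 7, 8
  7: 3, 6
  8: 1, 5, 6

Step 2: Run BFS/DFS from vertex 1:
  Visited: {1, 3, 5, 6, 8, 2, 4, 7}
  Reached 8 of 8 vertices

Step 3: All 8 vertices reached from vertex 1, so the graph is connected.
Answer: Yes, the graph is connected.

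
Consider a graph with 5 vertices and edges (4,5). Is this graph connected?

Step 1: Build adjacency list from edges:
  1: (none)
  2: (none)
  3: (none)
  4: 5
  5: 4

Step 2: Run BFS/DFS from vertex 1:
  Visited: {1}
  Reached 1 of 5 vertices

Step 3: Only 1 of 5 vertices reached. Graph is disconnected.
Connected components: {1}, {2}, {3}, {4, 5}
Answer: No, the graph is not connected (4 components).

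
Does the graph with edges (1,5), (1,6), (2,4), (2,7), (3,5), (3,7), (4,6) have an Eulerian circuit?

Step 1: Find the degree of each vertex:
  deg(1) = 2
  deg(2) = 2
  deg(3) = 2
  deg(4) = 2
  deg(5) = 2
  deg(6) = 2
  deg(7) = 2

Step 2: Count vertices with odd degree:
  All vertices have even degree (0 odd-degree vertices)

Step 3: Apply Euler's theorem:
  - Eulerian circuit exists iff graph is connected and all vertices have even degree
  - Eulerian path exists iff graph is connected and has 0 or 2 odd-degree vertices

Graph is connected with 0 odd-degree vertices.
Both Eulerian circuit and Eulerian path exist.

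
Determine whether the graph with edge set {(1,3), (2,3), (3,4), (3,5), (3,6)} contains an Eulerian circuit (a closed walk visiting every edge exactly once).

Step 1: Find the degree of each vertex:
  deg(1) = 1
  deg(2) = 1
  deg(3) = 5
  deg(4) = 1
  deg(5) = 1
  deg(6) = 1

Step 2: Count vertices with odd degree:
  Odd-degree vertices: 1, 2, 3, 4, 5, 6 (6 total)

Step 3: Apply Euler's theorem:
  - Eulerian circuit exists iff graph is connected and all vertices have even degree
  - Eulerian path exists iff graph is connected and has 0 or 2 odd-degree vertices

Graph has 6 odd-degree vertices (need 0 or 2).
Neither Eulerian path nor Eulerian circuit exists.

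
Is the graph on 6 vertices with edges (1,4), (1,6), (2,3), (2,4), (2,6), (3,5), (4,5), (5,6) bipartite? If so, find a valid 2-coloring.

Step 1: Attempt 2-coloring using BFS:
  Start at vertex 1, assign color 0
  Color vertex 4 with color 1 (neighbor of 1)
  Color vertex 6 with color 1 (neighbor of 1)
  Color vertex 2 with color 0 (neighbor of 4)
  Color vertex 5 with color 0 (neighbor of 4)
  Color vertex 3 with color 1 (neighbor of 2)

Step 2: 2-coloring succeeded. No conflicts found.
  Set A (color 0): {1, 2, 5}
  Set B (color 1): {3, 4, 6}

The graph is bipartite with partition {1, 2, 5}, {3, 4, 6}.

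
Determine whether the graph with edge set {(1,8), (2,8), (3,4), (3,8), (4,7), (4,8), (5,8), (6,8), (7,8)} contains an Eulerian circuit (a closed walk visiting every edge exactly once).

Step 1: Find the degree of each vertex:
  deg(1) = 1
  deg(2) = 1
  deg(3) = 2
  deg(4) = 3
  deg(5) = 1
  deg(6) = 1
  deg(7) = 2
  deg(8) = 7

Step 2: Count vertices with odd degree:
  Odd-degree vertices: 1, 2, 4, 5, 6, 8 (6 total)

Step 3: Apply Euler's theorem:
  - Eulerian circuit exists iff graph is connected and all vertices have even degree
  - Eulerian path exists iff graph is connected and has 0 or 2 odd-degree vertices

Graph has 6 odd-degree vertices (need 0 or 2).
Neither Eulerian path nor Eulerian circuit exists.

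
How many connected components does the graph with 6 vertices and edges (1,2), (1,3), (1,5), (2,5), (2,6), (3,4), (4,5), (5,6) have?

Step 1: Build adjacency list from edges:
  1: 2, 3, 5
  2: 1, 5, 6
  3: 1, 4
  4: 3, 5
  5: 1, 2, 4, 6
  6: 2, 5

Step 2: Run BFS/DFS from vertex 1:
  Visited: {1, 2, 3, 5, 6, 4}
  Reached 6 of 6 vertices

Step 3: All 6 vertices reached from vertex 1, so the graph is connected.
Number of connected components: 1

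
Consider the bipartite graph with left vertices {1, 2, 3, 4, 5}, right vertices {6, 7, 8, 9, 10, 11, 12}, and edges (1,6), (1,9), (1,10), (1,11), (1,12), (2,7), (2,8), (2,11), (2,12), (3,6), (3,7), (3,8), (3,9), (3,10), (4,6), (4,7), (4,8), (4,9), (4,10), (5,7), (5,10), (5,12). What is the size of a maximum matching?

Step 1: List the neighbors of each left vertex:
  1: 6, 9, 10, 11, 12
  2: 7, 8, 11, 12
  3: 6, 7, 8, 9, 10
  4: 6, 7, 8, 9, 10
  5: 7, 10, 12

Step 2: Greedily match left vertices, then look for augmenting paths:
  Match 1 -- 6
  Match 2 -- 7
  Match 3 -- 8
  Match 4 -- 9
  Match 5 -- 10
  No augmenting path remains.

Step 3: Verify this is maximum:
  Matching size 5 = min(|L|, |R|) = min(5, 7), which is an upper bound, so this matching is maximum.

Maximum matching: {(1,6), (2,7), (3,8), (4,9), (5,10)}
Size: 5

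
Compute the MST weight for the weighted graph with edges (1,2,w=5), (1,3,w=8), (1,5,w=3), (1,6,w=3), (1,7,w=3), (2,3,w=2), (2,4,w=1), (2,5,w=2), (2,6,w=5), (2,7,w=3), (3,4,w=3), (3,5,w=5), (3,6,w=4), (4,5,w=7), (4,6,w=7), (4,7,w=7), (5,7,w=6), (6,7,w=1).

Apply Kruskal's algorithm (sort edges by weight, add if no cycle):

Sorted edges by weight:
  (2,4) w=1
  (6,7) w=1
  (2,3) w=2
  (2,5) w=2
  (1,7) w=3
  (1,5) w=3
  (1,6) w=3
  (2,7) w=3
  (3,4) w=3
  (3,6) w=4
  (1,2) w=5
  (2,6) w=5
  (3,5) w=5
  (5,7) w=6
  (4,7) w=7
  (4,5) w=7
  (4,6) w=7
  (1,3) w=8

Add edge (2,4) w=1 -- no cycle. Running total: 1
Add edge (6,7) w=1 -- no cycle. Running total: 2
Add edge (2,3) w=2 -- no cycle. Running total: 4
Add edge (2,5) w=2 -- no cycle. Running total: 6
Add edge (1,7) w=3 -- no cycle. Running total: 9
Add edge (1,5) w=3 -- no cycle. Running total: 12

MST edges: (2,4,w=1), (6,7,w=1), (2,3,w=2), (2,5,w=2), (1,7,w=3), (1,5,w=3)
Total MST weight: 1 + 1 + 2 + 2 + 3 + 3 = 12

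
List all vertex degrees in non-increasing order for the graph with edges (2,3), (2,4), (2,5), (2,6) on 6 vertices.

Step 1: Count edges incident to each vertex:
  deg(1) = 0 (neighbors: none)
  deg(2) = 4 (neighbors: 3, 4, 5, 6)
  deg(3) = 1 (neighbors: 2)
  deg(4) = 1 (neighbors: 2)
  deg(5) = 1 (neighbors: 2)
  deg(6) = 1 (neighbors: 2)

Step 2: Sort degrees in non-increasing order:
  Degrees: [0, 4, 1, 1, 1, 1] -> sorted: [4, 1, 1, 1, 1, 0]

Degree sequence: [4, 1, 1, 1, 1, 0]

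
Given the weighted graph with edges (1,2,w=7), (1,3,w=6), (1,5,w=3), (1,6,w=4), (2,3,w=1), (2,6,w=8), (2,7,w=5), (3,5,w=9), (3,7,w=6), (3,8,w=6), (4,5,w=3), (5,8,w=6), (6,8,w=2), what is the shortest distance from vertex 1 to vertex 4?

Step 1: Build adjacency list with weights:
  1: 2(w=7), 3(w=6), 5(w=3), 6(w=4)
  2: 1(w=7), 3(w=1), 6(w=8), 7(w=5)
  3: 1(w=6), 2(w=1), 5(w=9), 7(w=6), 8(w=6)
  4: 5(w=3)
  5: 1(w=3), 3(w=9), 4(w=3), 8(w=6)
  6: 1(w=4), 2(w=8), 8(w=2)
  7: 2(w=5), 3(w=6)
  8: 3(w=6), 5(w=6), 6(w=2)

Step 2: Apply Dijkstra's algorithm from vertex 1:
  Visit vertex 1 (distance=0)
    Update dist[2] = 7
    Update dist[3] = 6
    Update dist[5] = 3
    Update dist[6] = 4
  Visit vertex 5 (distance=3)
    Update dist[4] = 6
    Update dist[8] = 9
  Visit vertex 6 (distance=4)
    Update dist[8] = 6
  Visit vertex 3 (distance=6)
    Update dist[7] = 12
  Visit vertex 4 (distance=6)

Step 3: Shortest path: 1 -> 5 -> 4
Total weight: 3 + 3 = 6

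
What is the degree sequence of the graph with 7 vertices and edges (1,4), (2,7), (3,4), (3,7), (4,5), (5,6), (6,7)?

Step 1: Count edges incident to each vertex:
  deg(1) = 1 (neighbors: 4)
  deg(2) = 1 (neighbors: 7)
  deg(3) = 2 (neighbors: 4, 7)
  deg(4) = 3 (neighbors: 1, 3, 5)
  deg(5) = 2 (neighbors: 4, 6)
  deg(6) = 2 (neighbors: 5, 7)
  deg(7) = 3 (neighbors: 2, 3, 6)

Step 2: Sort degrees in non-increasing order:
  Degrees: [1, 1, 2, 3, 2, 2, 3] -> sorted: [3, 3, 2, 2, 2, 1, 1]

Degree sequence: [3, 3, 2, 2, 2, 1, 1]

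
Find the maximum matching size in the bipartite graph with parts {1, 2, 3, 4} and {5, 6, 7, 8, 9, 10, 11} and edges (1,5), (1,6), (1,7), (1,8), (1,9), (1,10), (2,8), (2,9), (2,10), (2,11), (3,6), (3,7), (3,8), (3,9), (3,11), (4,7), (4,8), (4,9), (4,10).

Step 1: List the neighbors of each left vertex:
  1: 5, 6, 7, 8, 9, 10
  2: 8, 9, 10, 11
  3: 6, 7, 8, 9, 11
  4: 7, 8, 9, 10

Step 2: Greedily match left vertices, then look for augmenting paths:
  Match 1 -- 5
  Match 2 -- 8
  Match 3 -- 6
  Match 4 -- 7
  No augmenting path remains.

Step 3: Verify this is maximum:
  Matching size 4 = min(|L|, |R|) = min(4, 7), which is an upper bound, so this matching is maximum.

Maximum matching: {(1,5), (2,8), (3,6), (4,7)}
Size: 4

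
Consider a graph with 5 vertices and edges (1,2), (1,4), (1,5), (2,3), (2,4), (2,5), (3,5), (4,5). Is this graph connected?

Step 1: Build adjacency list from edges:
  1: 2, 4, 5
  2: 1, 3, 4, 5
  3: 2, 5
  4: 1, 2, 5
  5: 1, 2, 3, 4

Step 2: Run BFS/DFS from vertex 1:
  Visited: {1, 2, 4, 5, 3}
  Reached 5 of 5 vertices

Step 3: All 5 vertices reached from vertex 1, so the graph is connected.
Answer: Yes, the graph is connected.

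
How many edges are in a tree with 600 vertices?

A tree on n vertices always has exactly n - 1 edges.
For n = 600: edges = 600 - 1 = 599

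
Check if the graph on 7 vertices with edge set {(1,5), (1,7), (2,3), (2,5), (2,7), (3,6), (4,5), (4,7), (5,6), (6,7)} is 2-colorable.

Step 1: Attempt 2-coloring using BFS:
  Start at vertex 1, assign color 0
  Color vertex 5 with color 1 (neighbor of 1)
  Color vertex 7 with color 1 (neighbor of 1)
  Color vertex 2 with color 0 (neighbor of 5)
  Color vertex 4 with color 0 (neighbor of 5)
  Color vertex 6 with color 0 (neighbor of 5)
  Color vertex 3 with color 1 (neighbor of 2)

Step 2: 2-coloring succeeded. No conflicts found.
  Set A (color 0): {1, 2, 4, 6}
  Set B (color 1): {3, 5, 7}

The graph is bipartite with partition {1, 2, 4, 6}, {3, 5, 7}.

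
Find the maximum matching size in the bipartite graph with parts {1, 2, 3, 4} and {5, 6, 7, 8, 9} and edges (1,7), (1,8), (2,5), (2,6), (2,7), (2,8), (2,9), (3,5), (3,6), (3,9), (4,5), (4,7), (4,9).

Step 1: List the neighbors of each left vertex:
  1: 7, 8
  2: 5, 6, 7, 8, 9
  3: 5, 6, 9
  4: 5, 7, 9

Step 2: Greedily match left vertices, then look for augmenting paths:
  Match 1 -- 7
  Match 2 -- 5
  Match 3 -- 6
  Match 4 -- 9
  No augmenting path remains.

Step 3: Verify this is maximum:
  Matching size 4 = min(|L|, |R|) = min(4, 5), which is an upper bound, so this matching is maximum.

Maximum matching: {(1,7), (2,5), (3,6), (4,9)}
Size: 4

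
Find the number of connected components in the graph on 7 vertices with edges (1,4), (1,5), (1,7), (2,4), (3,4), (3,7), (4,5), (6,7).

Step 1: Build adjacency list from edges:
  1: 4, 5, 7
  2: 4
  3: 4, 7
  4: 1, 2, 3, 5
  5: 1, 4
  6: 7
  7: 1, 3, 6

Step 2: Run BFS/DFS from vertex 1:
  Visited: {1, 4, 5, 7, 2, 3, 6}
  Reached 7 of 7 vertices

Step 3: All 7 vertices reached from vertex 1, so the graph is connected.
Number of connected components: 1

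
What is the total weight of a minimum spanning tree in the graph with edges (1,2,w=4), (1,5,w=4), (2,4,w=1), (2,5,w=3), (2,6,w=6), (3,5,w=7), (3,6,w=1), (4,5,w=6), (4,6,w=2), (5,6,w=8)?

Apply Kruskal's algorithm (sort edges by weight, add if no cycle):

Sorted edges by weight:
  (2,4) w=1
  (3,6) w=1
  (4,6) w=2
  (2,5) w=3
  (1,5) w=4
  (1,2) w=4
  (2,6) w=6
  (4,5) w=6
  (3,5) w=7
  (5,6) w=8

Add edge (2,4) w=1 -- no cycle. Running total: 1
Add edge (3,6) w=1 -- no cycle. Running total: 2
Add edge (4,6) w=2 -- no cycle. Running total: 4
Add edge (2,5) w=3 -- no cycle. Running total: 7
Add edge (1,5) w=4 -- no cycle. Running total: 11

MST edges: (2,4,w=1), (3,6,w=1), (4,6,w=2), (2,5,w=3), (1,5,w=4)
Total MST weight: 1 + 1 + 2 + 3 + 4 = 11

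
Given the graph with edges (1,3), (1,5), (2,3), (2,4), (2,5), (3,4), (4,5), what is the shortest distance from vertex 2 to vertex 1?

Step 1: Build adjacency list:
  1: 3, 5
  2: 3, 4, 5
  3: 1, 2, 4
  4: 2, 3, 5
  5: 1, 2, 4

Step 2: BFS from vertex 2 to find shortest path to 1:
  vertex 3 reached at distance 1
  vertex 4 reached at distance 1
  vertex 5 reached at distance 1
  vertex 1 reached at distance 2

Step 3: Shortest path: 2 -> 3 -> 1
Path length: 2 edges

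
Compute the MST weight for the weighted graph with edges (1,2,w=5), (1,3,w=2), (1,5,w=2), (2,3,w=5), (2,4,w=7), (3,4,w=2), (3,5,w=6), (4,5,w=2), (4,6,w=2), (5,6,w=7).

Apply Kruskal's algorithm (sort edges by weight, add if no cycle):

Sorted edges by weight:
  (1,5) w=2
  (1,3) w=2
  (3,4) w=2
  (4,5) w=2
  (4,6) w=2
  (1,2) w=5
  (2,3) w=5
  (3,5) w=6
  (2,4) w=7
  (5,6) w=7

Add edge (1,5) w=2 -- no cycle. Running total: 2
Add edge (1,3) w=2 -- no cycle. Running total: 4
Add edge (3,4) w=2 -- no cycle. Running total: 6
Skip edge (4,5) w=2 -- would create cycle
Add edge (4,6) w=2 -- no cycle. Running total: 8
Add edge (1,2) w=5 -- no cycle. Running total: 13

MST edges: (1,5,w=2), (1,3,w=2), (3,4,w=2), (4,6,w=2), (1,2,w=5)
Total MST weight: 2 + 2 + 2 + 2 + 5 = 13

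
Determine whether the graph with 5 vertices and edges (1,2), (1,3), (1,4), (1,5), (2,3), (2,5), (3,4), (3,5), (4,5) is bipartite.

Step 1: Attempt 2-coloring using BFS:
  Start at vertex 1, assign color 0
  Color vertex 2 with color 1 (neighbor of 1)
  Color vertex 3 with color 1 (neighbor of 1)
  Color vertex 4 with color 1 (neighbor of 1)
  Color vertex 5 with color 1 (neighbor of 1)

Step 2: Conflict found! Vertices 2 and 3 are adjacent but have the same color.
This means the graph contains an odd cycle.

The graph is NOT bipartite.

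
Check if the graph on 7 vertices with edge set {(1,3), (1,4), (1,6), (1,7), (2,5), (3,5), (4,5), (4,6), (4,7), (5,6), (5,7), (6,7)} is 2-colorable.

Step 1: Attempt 2-coloring using BFS:
  Start at vertex 1, assign color 0
  Color vertex 3 with color 1 (neighbor of 1)
  Color vertex 4 with color 1 (neighbor of 1)
  Color vertex 6 with color 1 (neighbor of 1)
  Color vertex 7 with color 1 (neighbor of 1)
  Color vertex 5 with color 0 (neighbor of 3)

Step 2: Conflict found! Vertices 4 and 6 are adjacent but have the same color.
This means the graph contains an odd cycle.

The graph is NOT bipartite.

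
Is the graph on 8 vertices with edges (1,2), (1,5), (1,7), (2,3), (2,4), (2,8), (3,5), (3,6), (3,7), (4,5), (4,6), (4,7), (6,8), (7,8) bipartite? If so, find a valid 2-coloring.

Step 1: Attempt 2-coloring using BFS:
  Start at vertex 1, assign color 0
  Color vertex 2 with color 1 (neighbor of 1)
  Color vertex 5 with color 1 (neighbor of 1)
  Color vertex 7 with color 1 (neighbor of 1)
  Color vertex 3 with color 0 (neighbor of 2)
  Color vertex 4 with color 0 (neighbor of 2)
  Color vertex 8 with color 0 (neighbor of 2)
  Color vertex 6 with color 1 (neighbor of 3)

Step 2: 2-coloring succeeded. No conflicts found.
  Set A (color 0): {1, 3, 4, 8}
  Set B (color 1): {2, 5, 6, 7}

The graph is bipartite with partition {1, 3, 4, 8}, {2, 5, 6, 7}.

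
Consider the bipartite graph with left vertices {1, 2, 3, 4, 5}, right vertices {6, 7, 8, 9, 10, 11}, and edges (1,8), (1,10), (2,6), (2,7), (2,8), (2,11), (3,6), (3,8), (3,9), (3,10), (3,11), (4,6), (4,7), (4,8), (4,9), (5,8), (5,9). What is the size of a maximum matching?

Step 1: List the neighbors of each left vertex:
  1: 8, 10
  2: 6, 7, 8, 11
  3: 6, 8, 9, 10, 11
  4: 6, 7, 8, 9
  5: 8, 9

Step 2: Greedily match left vertices, then look for augmenting paths:
  Match 1 -- 10
  Match 2 -- 6
  Match 3 -- 9
  Match 4 -- 7
  Match 5 -- 8
  No augmenting path remains.

Step 3: Verify this is maximum:
  Matching size 5 = min(|L|, |R|) = min(5, 6), which is an upper bound, so this matching is maximum.

Maximum matching: {(1,10), (2,6), (3,9), (4,7), (5,8)}
Size: 5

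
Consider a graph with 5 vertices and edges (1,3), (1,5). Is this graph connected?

Step 1: Build adjacency list from edges:
  1: 3, 5
  2: (none)
  3: 1
  4: (none)
  5: 1

Step 2: Run BFS/DFS from vertex 1:
  Visited: {1, 3, 5}
  Reached 3 of 5 vertices

Step 3: Only 3 of 5 vertices reached. Graph is disconnected.
Connected components: {1, 3, 5}, {2}, {4}
Answer: No, the graph is not connected (3 components).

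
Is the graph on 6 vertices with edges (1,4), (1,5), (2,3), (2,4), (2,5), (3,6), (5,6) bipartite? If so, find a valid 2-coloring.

Step 1: Attempt 2-coloring using BFS:
  Start at vertex 1, assign color 0
  Color vertex 4 with color 1 (neighbor of 1)
  Color vertex 5 with color 1 (neighbor of 1)
  Color vertex 2 with color 0 (neighbor of 4)
  Color vertex 6 with color 0 (neighbor of 5)
  Color vertex 3 with color 1 (neighbor of 2)

Step 2: 2-coloring succeeded. No conflicts found.
  Set A (color 0): {1, 2, 6}
  Set B (color 1): {3, 4, 5}

The graph is bipartite with partition {1, 2, 6}, {3, 4, 5}.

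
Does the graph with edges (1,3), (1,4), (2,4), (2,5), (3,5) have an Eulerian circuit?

Step 1: Find the degree of each vertex:
  deg(1) = 2
  deg(2) = 2
  deg(3) = 2
  deg(4) = 2
  deg(5) = 2

Step 2: Count vertices with odd degree:
  All vertices have even degree (0 odd-degree vertices)

Step 3: Apply Euler's theorem:
  - Eulerian circuit exists iff graph is connected and all vertices have even degree
  - Eulerian path exists iff graph is connected and has 0 or 2 odd-degree vertices

Graph is connected with 0 odd-degree vertices.
Both Eulerian circuit and Eulerian path exist.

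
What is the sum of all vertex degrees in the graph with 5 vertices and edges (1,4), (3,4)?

Step 1: Count edges incident to each vertex:
  deg(1) = 1 (neighbors: 4)
  deg(2) = 0 (neighbors: none)
  deg(3) = 1 (neighbors: 4)
  deg(4) = 2 (neighbors: 1, 3)
  deg(5) = 0 (neighbors: none)

Step 2: Sum all degrees:
  1 + 0 + 1 + 2 + 0 = 4

Verification: sum of degrees = 2 * |E| = 2 * 2 = 4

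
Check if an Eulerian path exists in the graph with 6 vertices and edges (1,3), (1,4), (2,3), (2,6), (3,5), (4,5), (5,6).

Step 1: Find the degree of each vertex:
  deg(1) = 2
  deg(2) = 2
  deg(3) = 3
  deg(4) = 2
  deg(5) = 3
  deg(6) = 2

Step 2: Count vertices with odd degree:
  Odd-degree vertices: 3, 5 (2 total)

Step 3: Apply Euler's theorem:
  - Eulerian circuit exists iff graph is connected and all vertices have even degree
  - Eulerian path exists iff graph is connected and has 0 or 2 odd-degree vertices

Graph is connected with exactly 2 odd-degree vertices (3, 5).
Eulerian path exists (starting and ending at the odd-degree vertices), but no Eulerian circuit.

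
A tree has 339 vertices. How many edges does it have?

A tree on n vertices always has exactly n - 1 edges.
For n = 339: edges = 339 - 1 = 338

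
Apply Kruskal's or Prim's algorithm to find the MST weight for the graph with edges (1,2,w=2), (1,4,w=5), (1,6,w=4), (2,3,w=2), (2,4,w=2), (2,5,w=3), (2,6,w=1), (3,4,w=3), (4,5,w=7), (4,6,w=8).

Apply Kruskal's algorithm (sort edges by weight, add if no cycle):

Sorted edges by weight:
  (2,6) w=1
  (1,2) w=2
  (2,4) w=2
  (2,3) w=2
  (2,5) w=3
  (3,4) w=3
  (1,6) w=4
  (1,4) w=5
  (4,5) w=7
  (4,6) w=8

Add edge (2,6) w=1 -- no cycle. Running total: 1
Add edge (1,2) w=2 -- no cycle. Running total: 3
Add edge (2,4) w=2 -- no cycle. Running total: 5
Add edge (2,3) w=2 -- no cycle. Running total: 7
Add edge (2,5) w=3 -- no cycle. Running total: 10

MST edges: (2,6,w=1), (1,2,w=2), (2,4,w=2), (2,3,w=2), (2,5,w=3)
Total MST weight: 1 + 2 + 2 + 2 + 3 = 10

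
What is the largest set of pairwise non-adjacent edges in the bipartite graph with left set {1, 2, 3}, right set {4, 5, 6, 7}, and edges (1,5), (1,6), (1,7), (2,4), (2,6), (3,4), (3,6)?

Step 1: List the neighbors of each left vertex:
  1: 5, 6, 7
  2: 4, 6
  3: 4, 6

Step 2: Greedily match left vertices, then look for augmenting paths:
  Match 1 -- 5
  Match 2 -- 4
  Match 3 -- 6
  No augmenting path remains.

Step 3: Verify this is maximum:
  Matching size 3 = min(|L|, |R|) = min(3, 4), which is an upper bound, so this matching is maximum.

Maximum matching: {(1,5), (2,4), (3,6)}
Size: 3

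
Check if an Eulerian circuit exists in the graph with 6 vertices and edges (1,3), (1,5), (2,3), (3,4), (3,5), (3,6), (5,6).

Step 1: Find the degree of each vertex:
  deg(1) = 2
  deg(2) = 1
  deg(3) = 5
  deg(4) = 1
  deg(5) = 3
  deg(6) = 2

Step 2: Count vertices with odd degree:
  Odd-degree vertices: 2, 3, 4, 5 (4 total)

Step 3: Apply Euler's theorem:
  - Eulerian circuit exists iff graph is connected and all vertices have even degree
  - Eulerian path exists iff graph is connected and has 0 or 2 odd-degree vertices

Graph has 4 odd-degree vertices (need 0 or 2).
Neither Eulerian path nor Eulerian circuit exists.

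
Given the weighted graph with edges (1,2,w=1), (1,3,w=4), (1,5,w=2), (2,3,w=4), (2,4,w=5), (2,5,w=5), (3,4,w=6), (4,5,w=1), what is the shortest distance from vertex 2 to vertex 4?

Step 1: Build adjacency list with weights:
  1: 2(w=1), 3(w=4), 5(w=2)
  2: 1(w=1), 3(w=4), 4(w=5), 5(w=5)
  3: 1(w=4), 2(w=4), 4(w=6)
  4: 2(w=5), 3(w=6), 5(w=1)
  5: 1(w=2), 2(w=5), 4(w=1)

Step 2: Apply Dijkstra's algorithm from vertex 2:
  Visit vertex 2 (distance=0)
    Update dist[1] = 1
    Update dist[3] = 4
    Update dist[4] = 5
    Update dist[5] = 5
  Visit vertex 1 (distance=1)
    Update dist[5] = 3
  Visit vertex 5 (distance=3)
    Update dist[4] = 4
  Visit vertex 3 (distance=4)
  Visit vertex 4 (distance=4)

Step 3: Shortest path: 2 -> 1 -> 5 -> 4
Total weight: 1 + 2 + 1 = 4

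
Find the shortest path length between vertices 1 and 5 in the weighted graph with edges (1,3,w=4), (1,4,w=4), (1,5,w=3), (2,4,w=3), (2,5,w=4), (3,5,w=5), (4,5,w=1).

Step 1: Build adjacency list with weights:
  1: 3(w=4), 4(w=4), 5(w=3)
  2: 4(w=3), 5(w=4)
  3: 1(w=4), 5(w=5)
  4: 1(w=4), 2(w=3), 5(w=1)
  5: 1(w=3), 2(w=4), 3(w=5), 4(w=1)

Step 2: Apply Dijkstra's algorithm from vertex 1:
  Visit vertex 1 (distance=0)
    Update dist[3] = 4
    Update dist[4] = 4
    Update dist[5] = 3
  Visit vertex 5 (distance=3)
    Update dist[2] = 7

Step 3: Shortest path: 1 -> 5
Total weight: 3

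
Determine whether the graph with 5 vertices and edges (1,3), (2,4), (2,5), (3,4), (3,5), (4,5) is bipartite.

Step 1: Attempt 2-coloring using BFS:
  Start at vertex 1, assign color 0
  Color vertex 3 with color 1 (neighbor of 1)
  Color vertex 4 with color 0 (neighbor of 3)
  Color vertex 5 with color 0 (neighbor of 3)
  Color vertex 2 with color 1 (neighbor of 4)

Step 2: Conflict found! Vertices 4 and 5 are adjacent but have the same color.
This means the graph contains an odd cycle.

The graph is NOT bipartite.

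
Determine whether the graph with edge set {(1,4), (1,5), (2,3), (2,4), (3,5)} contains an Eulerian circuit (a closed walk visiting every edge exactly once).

Step 1: Find the degree of each vertex:
  deg(1) = 2
  deg(2) = 2
  deg(3) = 2
  deg(4) = 2
  deg(5) = 2

Step 2: Count vertices with odd degree:
  All vertices have even degree (0 odd-degree vertices)

Step 3: Apply Euler's theorem:
  - Eulerian circuit exists iff graph is connected and all vertices have even degree
  - Eulerian path exists iff graph is connected and has 0 or 2 odd-degree vertices

Graph is connected with 0 odd-degree vertices.
Both Eulerian circuit and Eulerian path exist.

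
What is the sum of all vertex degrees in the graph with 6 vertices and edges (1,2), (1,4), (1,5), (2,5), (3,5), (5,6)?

Step 1: Count edges incident to each vertex:
  deg(1) = 3 (neighbors: 2, 4, 5)
  deg(2) = 2 (neighbors: 1, 5)
  deg(3) = 1 (neighbors: 5)
  deg(4) = 1 (neighbors: 1)
  deg(5) = 4 (neighbors: 1, 2, 3, 6)
  deg(6) = 1 (neighbors: 5)

Step 2: Sum all degrees:
  3 + 2 + 1 + 1 + 4 + 1 = 12

Verification: sum of degrees = 2 * |E| = 2 * 6 = 12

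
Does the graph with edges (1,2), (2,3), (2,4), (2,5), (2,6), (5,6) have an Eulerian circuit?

Step 1: Find the degree of each vertex:
  deg(1) = 1
  deg(2) = 5
  deg(3) = 1
  deg(4) = 1
  deg(5) = 2
  deg(6) = 2

Step 2: Count vertices with odd degree:
  Odd-degree vertices: 1, 2, 3, 4 (4 total)

Step 3: Apply Euler's theorem:
  - Eulerian circuit exists iff graph is connected and all vertices have even degree
  - Eulerian path exists iff graph is connected and has 0 or 2 odd-degree vertices

Graph has 4 odd-degree vertices (need 0 or 2).
Neither Eulerian path nor Eulerian circuit exists.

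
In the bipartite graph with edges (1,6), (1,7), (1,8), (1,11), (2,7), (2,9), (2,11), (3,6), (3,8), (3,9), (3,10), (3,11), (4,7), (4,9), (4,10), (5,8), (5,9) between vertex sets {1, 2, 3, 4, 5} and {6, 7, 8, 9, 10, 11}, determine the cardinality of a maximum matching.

Step 1: List the neighbors of each left vertex:
  1: 6, 7, 8, 11
  2: 7, 9, 11
  3: 6, 8, 9, 10, 11
  4: 7, 9, 10
  5: 8, 9

Step 2: Greedily match left vertices, then look for augmenting paths:
  Match 1 -- 6
  Match 2 -- 7
  Match 3 -- 10
  Match 4 -- 9
  Match 5 -- 8
  No augmenting path remains.

Step 3: Verify this is maximum:
  Matching size 5 = min(|L|, |R|) = min(5, 6), which is an upper bound, so this matching is maximum.

Maximum matching: {(1,6), (2,7), (3,10), (4,9), (5,8)}
Size: 5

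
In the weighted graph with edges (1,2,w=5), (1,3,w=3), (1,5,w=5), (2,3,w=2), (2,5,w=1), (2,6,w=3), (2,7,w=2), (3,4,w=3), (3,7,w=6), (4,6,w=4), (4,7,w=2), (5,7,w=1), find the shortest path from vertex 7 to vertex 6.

Step 1: Build adjacency list with weights:
  1: 2(w=5), 3(w=3), 5(w=5)
  2: 1(w=5), 3(w=2), 5(w=1), 6(w=3), 7(w=2)
  3: 1(w=3), 2(w=2), 4(w=3), 7(w=6)
  4: 3(w=3), 6(w=4), 7(w=2)
  5: 1(w=5), 2(w=1), 7(w=1)
  6: 2(w=3), 4(w=4)
  7: 2(w=2), 3(w=6), 4(w=2), 5(w=1)

Step 2: Apply Dijkstra's algorithm from vertex 7:
  Visit vertex 7 (distance=0)
    Update dist[2] = 2
    Update dist[3] = 6
    Update dist[4] = 2
    Update dist[5] = 1
  Visit vertex 5 (distance=1)
    Update dist[1] = 6
  Visit vertex 2 (distance=2)
    Update dist[3] = 4
    Update dist[6] = 5
  Visit vertex 4 (distance=2)
  Visit vertex 3 (distance=4)
  Visit vertex 6 (distance=5)

Step 3: Shortest path: 7 -> 2 -> 6
Total weight: 2 + 3 = 5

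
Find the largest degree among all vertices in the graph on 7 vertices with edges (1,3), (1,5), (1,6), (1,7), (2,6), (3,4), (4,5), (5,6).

Step 1: Count edges incident to each vertex:
  deg(1) = 4 (neighbors: 3, 5, 6, 7)
  deg(2) = 1 (neighbors: 6)
  deg(3) = 2 (neighbors: 1, 4)
  deg(4) = 2 (neighbors: 3, 5)
  deg(5) = 3 (neighbors: 1, 4, 6)
  deg(6) = 3 (neighbors: 1, 2, 5)
  deg(7) = 1 (neighbors: 1)

Step 2: Find maximum:
  max(4, 1, 2, 2, 3, 3, 1) = 4 (vertex 1)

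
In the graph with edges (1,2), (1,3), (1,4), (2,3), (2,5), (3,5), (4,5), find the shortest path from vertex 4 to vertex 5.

Step 1: Build adjacency list:
  1: 2, 3, 4
  2: 1, 3, 5
  3: 1, 2, 5
  4: 1, 5
  5: 2, 3, 4

Step 2: BFS from vertex 4 to find shortest path to 5:
  vertex 1 reached at distance 1
  vertex 5 reached at distance 1

Step 3: Shortest path: 4 -> 5
Path length: 1 edge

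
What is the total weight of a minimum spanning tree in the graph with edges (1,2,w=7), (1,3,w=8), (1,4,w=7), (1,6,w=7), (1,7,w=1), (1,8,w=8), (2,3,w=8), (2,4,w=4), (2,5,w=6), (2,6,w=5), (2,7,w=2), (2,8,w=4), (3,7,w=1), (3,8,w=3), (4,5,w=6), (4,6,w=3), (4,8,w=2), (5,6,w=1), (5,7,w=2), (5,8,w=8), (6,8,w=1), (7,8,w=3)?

Apply Kruskal's algorithm (sort edges by weight, add if no cycle):

Sorted edges by weight:
  (1,7) w=1
  (3,7) w=1
  (5,6) w=1
  (6,8) w=1
  (2,7) w=2
  (4,8) w=2
  (5,7) w=2
  (3,8) w=3
  (4,6) w=3
  (7,8) w=3
  (2,4) w=4
  (2,8) w=4
  (2,6) w=5
  (2,5) w=6
  (4,5) w=6
  (1,2) w=7
  (1,4) w=7
  (1,6) w=7
  (1,3) w=8
  (1,8) w=8
  (2,3) w=8
  (5,8) w=8

Add edge (1,7) w=1 -- no cycle. Running total: 1
Add edge (3,7) w=1 -- no cycle. Running total: 2
Add edge (5,6) w=1 -- no cycle. Running total: 3
Add edge (6,8) w=1 -- no cycle. Running total: 4
Add edge (2,7) w=2 -- no cycle. Running total: 6
Add edge (4,8) w=2 -- no cycle. Running total: 8
Add edge (5,7) w=2 -- no cycle. Running total: 10

MST edges: (1,7,w=1), (3,7,w=1), (5,6,w=1), (6,8,w=1), (2,7,w=2), (4,8,w=2), (5,7,w=2)
Total MST weight: 1 + 1 + 1 + 1 + 2 + 2 + 2 = 10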